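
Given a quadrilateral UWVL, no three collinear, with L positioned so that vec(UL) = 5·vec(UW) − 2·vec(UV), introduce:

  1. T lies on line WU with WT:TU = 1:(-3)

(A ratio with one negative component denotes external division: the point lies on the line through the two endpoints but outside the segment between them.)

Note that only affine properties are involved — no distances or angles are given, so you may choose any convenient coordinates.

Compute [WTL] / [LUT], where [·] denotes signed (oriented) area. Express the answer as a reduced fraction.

[WTL]:[LUT] = 1/3

Assign U = (0, 0), W = (1, 0), V = (0, 1), L = (5, -2) — the answer is frame-independent, so this choice is without loss of generality.
1. T lies on line WU with WT:TU = 1:(-3) ⇒ T = (3/2, 0)
2·[WTL] = -1, 2·[LUT] = -3
[WTL]:[LUT] = -1:-3 = 1/3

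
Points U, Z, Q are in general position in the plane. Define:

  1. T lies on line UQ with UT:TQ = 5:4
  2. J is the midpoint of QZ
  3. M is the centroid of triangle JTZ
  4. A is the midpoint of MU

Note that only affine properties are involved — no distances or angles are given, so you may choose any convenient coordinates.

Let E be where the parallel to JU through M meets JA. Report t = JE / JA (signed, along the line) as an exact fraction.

Assign U = (0, 0), Z = (1, 0), Q = (0, 1) — the answer is frame-independent, so this choice is without loss of generality.
1. T lies on line UQ with UT:TQ = 5:4 ⇒ T = (0, 5/9)
2. J is the midpoint of QZ ⇒ J = (1/2, 1/2)
3. M is the centroid of triangle JTZ ⇒ M = (1/2, 19/54)
4. A is the midpoint of MU ⇒ A = (1/4, 19/108)
through M parallel to JU: direction (-1/2, -1/2); meets JA at E = (0, -4/27)
E = J + t·(A−J) with t = 2

t = 2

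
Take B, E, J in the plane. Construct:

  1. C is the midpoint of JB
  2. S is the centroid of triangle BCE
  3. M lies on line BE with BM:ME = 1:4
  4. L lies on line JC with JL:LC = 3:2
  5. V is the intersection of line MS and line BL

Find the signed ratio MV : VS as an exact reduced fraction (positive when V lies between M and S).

Set B = (0, 0), E = (1, 0), J = (0, 1); any affine frame gives the same invariant.
1. C is the midpoint of JB ⇒ C = (0, 1/2)
2. S is the centroid of triangle BCE ⇒ S = (1/3, 1/6)
3. M lies on line BE with BM:ME = 1:4 ⇒ M = (1/5, 0)
4. L lies on line JC with JL:LC = 3:2 ⇒ L = (0, 7/10)
5. V is the intersection of line MS and line BL ⇒ V = (0, -1/4)
V = M + t·(S−M) with t = -3/2, so MV:VS = t:(1−t) = -3/2:5/2

MV:VS = -3/5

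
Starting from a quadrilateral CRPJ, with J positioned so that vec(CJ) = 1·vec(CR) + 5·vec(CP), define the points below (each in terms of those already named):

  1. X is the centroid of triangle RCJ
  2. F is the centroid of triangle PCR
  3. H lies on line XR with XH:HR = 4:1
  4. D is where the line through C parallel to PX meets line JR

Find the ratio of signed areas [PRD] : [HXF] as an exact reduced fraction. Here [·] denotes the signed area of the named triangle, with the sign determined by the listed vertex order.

Choose coordinates C = (0, 0), R = (1, 0), P = (0, 1), J = (1, 5).
1. X is the centroid of triangle RCJ ⇒ X = (2/3, 5/3)
2. F is the centroid of triangle PCR ⇒ F = (1/3, 1/3)
3. H lies on line XR with XH:HR = 4:1 ⇒ H = (14/15, 1/3)
4. D is where the line through C parallel to PX meets line JR ⇒ D = (1, 1)
2·[PRD] = 1, 2·[HXF] = 4/5
[PRD]:[HXF] = 1:4/5 = 5/4

[PRD]:[HXF] = 5/4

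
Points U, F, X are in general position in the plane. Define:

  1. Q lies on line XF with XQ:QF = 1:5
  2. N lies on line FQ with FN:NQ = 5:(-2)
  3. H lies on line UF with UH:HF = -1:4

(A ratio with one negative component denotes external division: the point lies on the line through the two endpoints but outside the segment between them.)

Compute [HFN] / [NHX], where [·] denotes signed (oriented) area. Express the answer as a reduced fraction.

Work in coordinates with U = (0, 0), F = (1, 0), X = (0, 1).
1. Q lies on line XF with XQ:QF = 1:5 ⇒ Q = (1/6, 5/6)
2. N lies on line FQ with FN:NQ = 5:(-2) ⇒ N = (-7/18, 25/18)
3. H lies on line UF with UH:HF = -1:4 ⇒ H = (-1/3, 0)
2·[HFN] = 50/27, 2·[NHX] = 14/27
[HFN]:[NHX] = 50/27:14/27 = 25/7

[HFN]:[NHX] = 25/7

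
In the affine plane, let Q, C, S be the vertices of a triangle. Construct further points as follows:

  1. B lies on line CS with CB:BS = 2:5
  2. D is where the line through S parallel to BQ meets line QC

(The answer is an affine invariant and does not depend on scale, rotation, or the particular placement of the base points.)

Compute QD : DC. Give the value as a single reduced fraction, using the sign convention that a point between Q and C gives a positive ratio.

QD:DC = -5/7

Work in coordinates with Q = (0, 0), C = (1, 0), S = (0, 1).
1. B lies on line CS with CB:BS = 2:5 ⇒ B = (5/7, 2/7)
2. D is where the line through S parallel to BQ meets line QC ⇒ D = (-5/2, 0)
D = Q + t·(C−Q) with t = -5/2, so QD:DC = t:(1−t) = -5/2:7/2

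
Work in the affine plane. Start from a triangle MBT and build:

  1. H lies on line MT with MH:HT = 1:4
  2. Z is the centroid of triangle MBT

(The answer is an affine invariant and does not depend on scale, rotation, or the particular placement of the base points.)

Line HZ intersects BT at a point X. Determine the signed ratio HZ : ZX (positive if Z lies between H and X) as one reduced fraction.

Work in coordinates with M = (0, 0), B = (1, 0), T = (0, 1).
1. H lies on line MT with MH:HT = 1:4 ⇒ H = (0, 1/5)
2. Z is the centroid of triangle MBT ⇒ Z = (1/3, 1/3)
line HZ meets BT at X = (4/7, 3/7)
Z = H + t·(X−H) with t = 7/12, so HZ:ZX = 7/12:5/12

HZ:ZX = 7/5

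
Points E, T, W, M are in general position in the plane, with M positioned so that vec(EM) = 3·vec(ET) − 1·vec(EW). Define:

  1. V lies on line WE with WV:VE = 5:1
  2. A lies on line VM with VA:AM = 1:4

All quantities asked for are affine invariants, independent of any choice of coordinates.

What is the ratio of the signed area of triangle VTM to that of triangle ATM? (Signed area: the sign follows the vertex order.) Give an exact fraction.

Work in coordinates with E = (0, 0), T = (1, 0), W = (0, 1), M = (3, -1).
1. V lies on line WE with WV:VE = 5:1 ⇒ V = (0, 1/6)
2. A lies on line VM with VA:AM = 1:4 ⇒ A = (3/5, -1/15)
2·[VTM] = -2/3, 2·[ATM] = -8/15
[VTM]:[ATM] = -2/3:-8/15 = 5/4

[VTM]:[ATM] = 5/4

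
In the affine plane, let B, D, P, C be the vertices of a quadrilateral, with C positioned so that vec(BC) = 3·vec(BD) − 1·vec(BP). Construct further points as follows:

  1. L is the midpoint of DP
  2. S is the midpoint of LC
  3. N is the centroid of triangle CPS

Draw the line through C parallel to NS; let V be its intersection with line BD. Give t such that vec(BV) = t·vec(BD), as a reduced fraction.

t = 2

Choose coordinates B = (0, 0), D = (1, 0), P = (0, 1), C = (3, -1).
1. L is the midpoint of DP ⇒ L = (1/2, 1/2)
2. S is the midpoint of LC ⇒ S = (7/4, -1/4)
3. N is the centroid of triangle CPS ⇒ N = (19/12, -1/12)
through C parallel to NS: direction (1/6, -1/6); meets BD at V = (2, 0)
V = B + t·(D−B) with t = 2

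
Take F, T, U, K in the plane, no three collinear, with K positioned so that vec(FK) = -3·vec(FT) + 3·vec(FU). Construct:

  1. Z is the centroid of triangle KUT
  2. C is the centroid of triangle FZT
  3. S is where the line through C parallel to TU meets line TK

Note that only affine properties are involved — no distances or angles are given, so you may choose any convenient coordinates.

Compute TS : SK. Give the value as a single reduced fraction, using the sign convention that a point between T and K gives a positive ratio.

Work in coordinates with F = (0, 0), T = (1, 0), U = (0, 1), K = (-3, 3).
1. Z is the centroid of triangle KUT ⇒ Z = (-2/3, 4/3)
2. C is the centroid of triangle FZT ⇒ C = (1/9, 4/9)
3. S is where the line through C parallel to TU meets line TK ⇒ S = (-7/9, 4/3)
S = T + t·(K−T) with t = 4/9, so TS:SK = t:(1−t) = 4/9:5/9

TS:SK = 4/5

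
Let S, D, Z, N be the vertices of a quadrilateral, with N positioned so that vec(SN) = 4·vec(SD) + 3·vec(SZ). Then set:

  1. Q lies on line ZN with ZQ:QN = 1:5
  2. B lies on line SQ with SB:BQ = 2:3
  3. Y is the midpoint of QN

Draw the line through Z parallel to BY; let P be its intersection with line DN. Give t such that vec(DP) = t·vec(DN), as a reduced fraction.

t = 37/13

Set S = (0, 0), D = (1, 0), Z = (0, 1), N = (4, 3); any affine frame gives the same invariant.
1. Q lies on line ZN with ZQ:QN = 1:5 ⇒ Q = (2/3, 4/3)
2. B lies on line SQ with SB:BQ = 2:3 ⇒ B = (4/15, 8/15)
3. Y is the midpoint of QN ⇒ Y = (7/3, 13/6)
through Z parallel to BY: direction (31/15, 49/30); meets DN at P = (124/13, 111/13)
P = D + t·(N−D) with t = 37/13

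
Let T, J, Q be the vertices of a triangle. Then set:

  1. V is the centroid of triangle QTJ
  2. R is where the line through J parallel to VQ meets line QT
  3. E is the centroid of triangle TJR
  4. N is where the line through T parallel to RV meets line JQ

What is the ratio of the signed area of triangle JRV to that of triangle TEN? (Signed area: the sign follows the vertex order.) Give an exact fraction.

Work in coordinates with T = (0, 0), J = (1, 0), Q = (0, 1).
1. V is the centroid of triangle QTJ ⇒ V = (1/3, 1/3)
2. R is where the line through J parallel to VQ meets line QT ⇒ R = (0, 2)
3. E is the centroid of triangle TJR ⇒ E = (1/3, 2/3)
4. N is where the line through T parallel to RV meets line JQ ⇒ N = (-1/4, 5/4)
2·[JRV] = 1, 2·[TEN] = 7/12
[JRV]:[TEN] = 1:7/12 = 12/7

[JRV]:[TEN] = 12/7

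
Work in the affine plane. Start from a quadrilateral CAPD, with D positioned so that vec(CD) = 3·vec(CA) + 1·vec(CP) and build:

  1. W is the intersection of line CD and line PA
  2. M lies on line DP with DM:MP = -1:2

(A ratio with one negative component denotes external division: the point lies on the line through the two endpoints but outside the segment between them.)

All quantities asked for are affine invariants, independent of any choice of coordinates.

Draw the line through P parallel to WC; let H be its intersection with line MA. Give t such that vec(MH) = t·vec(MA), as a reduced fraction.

t = 3

Work in coordinates with C = (0, 0), A = (1, 0), P = (0, 1), D = (3, 1).
1. W is the intersection of line CD and line PA ⇒ W = (3/4, 1/4)
2. M lies on line DP with DM:MP = -1:2 ⇒ M = (6, 1)
through P parallel to WC: direction (-3/4, -1/4); meets MA at H = (-9, -2)
H = M + t·(A−M) with t = 3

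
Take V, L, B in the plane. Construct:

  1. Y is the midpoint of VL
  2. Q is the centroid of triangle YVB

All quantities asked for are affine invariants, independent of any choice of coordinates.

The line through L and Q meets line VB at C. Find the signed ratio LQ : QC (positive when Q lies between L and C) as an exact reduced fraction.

Choose coordinates V = (0, 0), L = (1, 0), B = (0, 1).
1. Y is the midpoint of VL ⇒ Y = (1/2, 0)
2. Q is the centroid of triangle YVB ⇒ Q = (1/6, 1/3)
line LQ meets VB at C = (0, 2/5)
Q = L + t·(C−L) with t = 5/6, so LQ:QC = 5/6:1/6

LQ:QC = 5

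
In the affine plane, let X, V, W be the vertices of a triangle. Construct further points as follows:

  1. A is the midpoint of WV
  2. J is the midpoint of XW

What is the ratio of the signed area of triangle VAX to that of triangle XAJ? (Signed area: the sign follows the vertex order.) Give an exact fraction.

Assign X = (0, 0), V = (1, 0), W = (0, 1) — the answer is frame-independent, so this choice is without loss of generality.
1. A is the midpoint of WV ⇒ A = (1/2, 1/2)
2. J is the midpoint of XW ⇒ J = (0, 1/2)
2·[VAX] = 1/2, 2·[XAJ] = 1/4
[VAX]:[XAJ] = 1/2:1/4 = 2

[VAX]:[XAJ] = 2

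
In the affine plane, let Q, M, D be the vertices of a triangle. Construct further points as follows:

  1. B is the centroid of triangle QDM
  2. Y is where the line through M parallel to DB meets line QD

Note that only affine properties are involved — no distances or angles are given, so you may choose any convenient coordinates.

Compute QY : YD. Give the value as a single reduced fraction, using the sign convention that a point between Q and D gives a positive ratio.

QY:YD = -2

Assign Q = (0, 0), M = (1, 0), D = (0, 1) — the answer is frame-independent, so this choice is without loss of generality.
1. B is the centroid of triangle QDM ⇒ B = (1/3, 1/3)
2. Y is where the line through M parallel to DB meets line QD ⇒ Y = (0, 2)
Y = Q + t·(D−Q) with t = 2, so QY:YD = t:(1−t) = 2:-1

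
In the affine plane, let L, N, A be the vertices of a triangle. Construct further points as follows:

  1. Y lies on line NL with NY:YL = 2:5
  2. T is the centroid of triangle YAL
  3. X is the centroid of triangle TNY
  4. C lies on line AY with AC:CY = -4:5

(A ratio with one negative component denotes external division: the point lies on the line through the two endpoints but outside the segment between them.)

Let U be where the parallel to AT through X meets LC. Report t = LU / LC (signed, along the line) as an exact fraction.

Choose coordinates L = (0, 0), N = (1, 0), A = (0, 1).
1. Y lies on line NL with NY:YL = 2:5 ⇒ Y = (5/7, 0)
2. T is the centroid of triangle YAL ⇒ T = (5/21, 1/3)
3. X is the centroid of triangle TNY ⇒ X = (41/63, 1/9)
4. C lies on line AY with AC:CY = -4:5 ⇒ C = (-20/7, 5)
through X parallel to AT: direction (5/21, -2/3); meets LC at U = (116/63, -29/9)
U = L + t·(C−L) with t = -29/45

t = -29/45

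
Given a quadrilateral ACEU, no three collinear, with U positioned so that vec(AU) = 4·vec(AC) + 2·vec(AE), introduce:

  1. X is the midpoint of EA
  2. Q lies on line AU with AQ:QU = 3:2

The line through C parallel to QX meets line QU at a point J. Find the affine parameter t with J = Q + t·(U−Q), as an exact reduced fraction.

t = -19/8

Work in coordinates with A = (0, 0), C = (1, 0), E = (0, 1), U = (4, 2).
1. X is the midpoint of EA ⇒ X = (0, 1/2)
2. Q lies on line AU with AQ:QU = 3:2 ⇒ Q = (12/5, 6/5)
through C parallel to QX: direction (-12/5, -7/10); meets QU at J = (-7/5, -7/10)
J = Q + t·(U−Q) with t = -19/8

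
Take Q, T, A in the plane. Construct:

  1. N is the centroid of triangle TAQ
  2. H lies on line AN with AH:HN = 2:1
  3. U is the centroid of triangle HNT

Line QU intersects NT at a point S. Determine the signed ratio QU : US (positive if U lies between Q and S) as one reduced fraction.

Set Q = (0, 0), T = (1, 0), A = (0, 1); any affine frame gives the same invariant.
1. N is the centroid of triangle TAQ ⇒ N = (1/3, 1/3)
2. H lies on line AN with AH:HN = 2:1 ⇒ H = (2/9, 5/9)
3. U is the centroid of triangle HNT ⇒ U = (14/27, 8/27)
line QU meets NT at S = (7/15, 4/15)
U = Q + t·(S−Q) with t = 10/9, so QU:US = 10/9:-1/9

QU:US = -10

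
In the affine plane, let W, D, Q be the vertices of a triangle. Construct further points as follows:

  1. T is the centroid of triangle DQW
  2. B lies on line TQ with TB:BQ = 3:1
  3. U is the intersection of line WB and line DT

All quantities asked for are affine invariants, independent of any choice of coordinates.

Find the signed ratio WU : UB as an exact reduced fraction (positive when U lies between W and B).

WU:UB = 4/3

Assign W = (0, 0), D = (1, 0), Q = (0, 1) — the answer is frame-independent, so this choice is without loss of generality.
1. T is the centroid of triangle DQW ⇒ T = (1/3, 1/3)
2. B lies on line TQ with TB:BQ = 3:1 ⇒ B = (1/12, 5/6)
3. U is the intersection of line WB and line DT ⇒ U = (1/21, 10/21)
U = W + t·(B−W) with t = 4/7, so WU:UB = t:(1−t) = 4/7:3/7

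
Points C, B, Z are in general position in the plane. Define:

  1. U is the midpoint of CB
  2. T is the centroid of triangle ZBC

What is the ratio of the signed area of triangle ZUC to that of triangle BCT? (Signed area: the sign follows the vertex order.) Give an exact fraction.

Choose coordinates C = (0, 0), B = (1, 0), Z = (0, 1).
1. U is the midpoint of CB ⇒ U = (1/2, 0)
2. T is the centroid of triangle ZBC ⇒ T = (1/3, 1/3)
2·[ZUC] = -1/2, 2·[BCT] = -1/3
[ZUC]:[BCT] = -1/2:-1/3 = 3/2

[ZUC]:[BCT] = 3/2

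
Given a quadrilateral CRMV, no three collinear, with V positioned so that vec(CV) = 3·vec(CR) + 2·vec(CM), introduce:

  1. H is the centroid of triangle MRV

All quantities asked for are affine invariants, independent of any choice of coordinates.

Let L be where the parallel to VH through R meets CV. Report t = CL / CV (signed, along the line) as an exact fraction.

t = -3

Set C = (0, 0), R = (1, 0), M = (0, 1), V = (3, 2); any affine frame gives the same invariant.
1. H is the centroid of triangle MRV ⇒ H = (4/3, 1)
through R parallel to VH: direction (-5/3, -1); meets CV at L = (-9, -6)
L = C + t·(V−C) with t = -3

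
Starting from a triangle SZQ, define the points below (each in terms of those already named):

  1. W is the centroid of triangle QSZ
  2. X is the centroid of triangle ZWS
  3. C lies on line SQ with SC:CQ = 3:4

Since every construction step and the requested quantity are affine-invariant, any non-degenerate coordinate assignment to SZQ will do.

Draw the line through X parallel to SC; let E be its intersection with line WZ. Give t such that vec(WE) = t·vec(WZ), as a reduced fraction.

t = 1/6

Work in coordinates with S = (0, 0), Z = (1, 0), Q = (0, 1).
1. W is the centroid of triangle QSZ ⇒ W = (1/3, 1/3)
2. X is the centroid of triangle ZWS ⇒ X = (4/9, 1/9)
3. C lies on line SQ with SC:CQ = 3:4 ⇒ C = (0, 3/7)
through X parallel to SC: direction (0, 3/7); meets WZ at E = (4/9, 5/18)
E = W + t·(Z−W) with t = 1/6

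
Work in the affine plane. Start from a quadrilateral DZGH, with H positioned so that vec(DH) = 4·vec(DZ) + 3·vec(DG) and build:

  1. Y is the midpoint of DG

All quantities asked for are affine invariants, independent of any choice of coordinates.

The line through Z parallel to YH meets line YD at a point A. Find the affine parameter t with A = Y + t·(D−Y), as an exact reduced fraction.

Assign D = (0, 0), Z = (1, 0), G = (0, 1), H = (4, 3) — the answer is frame-independent, so this choice is without loss of generality.
1. Y is the midpoint of DG ⇒ Y = (0, 1/2)
through Z parallel to YH: direction (4, 5/2); meets YD at A = (0, -5/8)
A = Y + t·(D−Y) with t = 9/4

t = 9/4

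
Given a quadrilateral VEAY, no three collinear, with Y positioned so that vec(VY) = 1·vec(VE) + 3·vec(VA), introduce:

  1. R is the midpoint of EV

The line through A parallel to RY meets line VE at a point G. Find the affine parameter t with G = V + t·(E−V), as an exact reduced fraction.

Work in coordinates with V = (0, 0), E = (1, 0), A = (0, 1), Y = (1, 3).
1. R is the midpoint of EV ⇒ R = (1/2, 0)
through A parallel to RY: direction (1/2, 3); meets VE at G = (-1/6, 0)
G = V + t·(E−V) with t = -1/6

t = -1/6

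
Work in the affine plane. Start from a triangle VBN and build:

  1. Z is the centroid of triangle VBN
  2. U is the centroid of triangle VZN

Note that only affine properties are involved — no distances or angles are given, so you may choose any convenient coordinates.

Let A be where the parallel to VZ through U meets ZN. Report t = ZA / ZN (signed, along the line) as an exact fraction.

Work in coordinates with V = (0, 0), B = (1, 0), N = (0, 1).
1. Z is the centroid of triangle VBN ⇒ Z = (1/3, 1/3)
2. U is the centroid of triangle VZN ⇒ U = (1/9, 4/9)
through U parallel to VZ: direction (1/3, 1/3); meets ZN at A = (2/9, 5/9)
A = Z + t·(N−Z) with t = 1/3

t = 1/3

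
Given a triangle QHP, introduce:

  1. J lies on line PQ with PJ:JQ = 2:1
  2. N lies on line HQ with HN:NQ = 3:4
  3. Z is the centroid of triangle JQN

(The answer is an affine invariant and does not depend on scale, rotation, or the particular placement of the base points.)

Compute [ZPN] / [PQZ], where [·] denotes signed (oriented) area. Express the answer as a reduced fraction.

Work in coordinates with Q = (0, 0), H = (1, 0), P = (0, 1).
1. J lies on line PQ with PJ:JQ = 2:1 ⇒ J = (0, 1/3)
2. N lies on line HQ with HN:NQ = 3:4 ⇒ N = (4/7, 0)
3. Z is the centroid of triangle JQN ⇒ Z = (4/21, 1/9)
2·[ZPN] = -20/63, 2·[PQZ] = 4/21
[ZPN]:[PQZ] = -20/63:4/21 = -5/3

[ZPN]:[PQZ] = -5/3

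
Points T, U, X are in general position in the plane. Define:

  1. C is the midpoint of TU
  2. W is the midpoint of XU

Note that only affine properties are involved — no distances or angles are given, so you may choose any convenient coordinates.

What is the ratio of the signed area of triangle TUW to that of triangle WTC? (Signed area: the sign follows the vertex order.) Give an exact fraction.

Set T = (0, 0), U = (1, 0), X = (0, 1); any affine frame gives the same invariant.
1. C is the midpoint of TU ⇒ C = (1/2, 0)
2. W is the midpoint of XU ⇒ W = (1/2, 1/2)
2·[TUW] = 1/2, 2·[WTC] = 1/4
[TUW]:[WTC] = 1/2:1/4 = 2

[TUW]:[WTC] = 2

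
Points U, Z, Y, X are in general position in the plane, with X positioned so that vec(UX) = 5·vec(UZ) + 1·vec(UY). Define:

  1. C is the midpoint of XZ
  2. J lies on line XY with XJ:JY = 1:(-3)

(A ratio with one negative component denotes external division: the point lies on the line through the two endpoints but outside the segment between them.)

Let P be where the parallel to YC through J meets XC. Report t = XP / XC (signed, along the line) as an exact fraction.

t = -1/2

Choose coordinates U = (0, 0), Z = (1, 0), Y = (0, 1), X = (5, 1).
1. C is the midpoint of XZ ⇒ C = (3, 1/2)
2. J lies on line XY with XJ:JY = 1:(-3) ⇒ J = (15/2, 1)
through J parallel to YC: direction (3, -1/2); meets XC at P = (6, 5/4)
P = X + t·(C−X) with t = -1/2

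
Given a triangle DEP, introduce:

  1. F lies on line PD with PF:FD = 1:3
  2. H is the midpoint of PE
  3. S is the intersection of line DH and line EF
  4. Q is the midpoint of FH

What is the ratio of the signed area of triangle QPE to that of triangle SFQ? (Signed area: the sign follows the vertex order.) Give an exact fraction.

[QPE]:[SFQ] = 14/3

Set D = (0, 0), E = (1, 0), P = (0, 1); any affine frame gives the same invariant.
1. F lies on line PD with PF:FD = 1:3 ⇒ F = (0, 3/4)
2. H is the midpoint of PE ⇒ H = (1/2, 1/2)
3. S is the intersection of line DH and line EF ⇒ S = (3/7, 3/7)
4. Q is the midpoint of FH ⇒ Q = (1/4, 5/8)
2·[QPE] = -1/8, 2·[SFQ] = -3/112
[QPE]:[SFQ] = -1/8:-3/112 = 14/3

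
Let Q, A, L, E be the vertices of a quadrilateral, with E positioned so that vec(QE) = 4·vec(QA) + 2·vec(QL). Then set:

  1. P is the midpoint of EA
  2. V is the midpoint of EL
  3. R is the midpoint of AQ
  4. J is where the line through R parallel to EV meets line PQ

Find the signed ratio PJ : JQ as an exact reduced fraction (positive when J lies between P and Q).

PJ:JQ = -4

Work in coordinates with Q = (0, 0), A = (1, 0), L = (0, 1), E = (4, 2).
1. P is the midpoint of EA ⇒ P = (5/2, 1)
2. V is the midpoint of EL ⇒ V = (2, 3/2)
3. R is the midpoint of AQ ⇒ R = (1/2, 0)
4. J is where the line through R parallel to EV meets line PQ ⇒ J = (-5/6, -1/3)
J = P + t·(Q−P) with t = 4/3, so PJ:JQ = t:(1−t) = 4/3:-1/3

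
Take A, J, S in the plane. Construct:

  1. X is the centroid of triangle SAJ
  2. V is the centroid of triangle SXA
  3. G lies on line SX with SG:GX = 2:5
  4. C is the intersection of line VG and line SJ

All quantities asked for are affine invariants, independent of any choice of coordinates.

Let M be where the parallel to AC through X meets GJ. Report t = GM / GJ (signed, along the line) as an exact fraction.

Choose coordinates A = (0, 0), J = (1, 0), S = (0, 1).
1. X is the centroid of triangle SAJ ⇒ X = (1/3, 1/3)
2. V is the centroid of triangle SXA ⇒ V = (1/9, 4/9)
3. G lies on line SX with SG:GX = 2:5 ⇒ G = (2/21, 17/21)
4. C is the intersection of line VG and line SJ ⇒ C = (1/11, 10/11)
through X parallel to AC: direction (1/11, 10/11); meets GJ at M = (74/207, 119/207)
M = G + t·(J−G) with t = 20/69

t = 20/69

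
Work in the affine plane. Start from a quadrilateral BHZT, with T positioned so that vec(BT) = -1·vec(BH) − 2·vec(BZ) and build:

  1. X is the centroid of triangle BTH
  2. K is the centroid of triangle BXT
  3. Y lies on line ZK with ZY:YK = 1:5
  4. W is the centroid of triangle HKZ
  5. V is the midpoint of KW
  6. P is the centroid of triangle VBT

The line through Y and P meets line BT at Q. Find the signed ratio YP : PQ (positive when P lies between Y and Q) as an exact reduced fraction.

YP:PQ = -146/17

Assign B = (0, 0), H = (1, 0), Z = (0, 1), T = (-1, -2) — the answer is frame-independent, so this choice is without loss of generality.
1. X is the centroid of triangle BTH ⇒ X = (0, -2/3)
2. K is the centroid of triangle BXT ⇒ K = (-1/3, -8/9)
3. Y lies on line ZK with ZY:YK = 1:5 ⇒ Y = (-1/18, 37/54)
4. W is the centroid of triangle HKZ ⇒ W = (2/9, 1/27)
5. V is the midpoint of KW ⇒ V = (-1/18, -23/54)
6. P is the centroid of triangle VBT ⇒ P = (-19/54, -131/162)
line YP meets BT at Q = (-139/438, -139/219)
P = Y + t·(Q−Y) with t = 146/129, so YP:PQ = 146/129:-17/129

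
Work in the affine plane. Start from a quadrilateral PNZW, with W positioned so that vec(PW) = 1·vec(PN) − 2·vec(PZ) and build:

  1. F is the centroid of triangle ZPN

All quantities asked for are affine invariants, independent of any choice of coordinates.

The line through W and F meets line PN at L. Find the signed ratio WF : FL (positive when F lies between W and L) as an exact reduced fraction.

WF:FL = -7

Work in coordinates with P = (0, 0), N = (1, 0), Z = (0, 1), W = (1, -2).
1. F is the centroid of triangle ZPN ⇒ F = (1/3, 1/3)
line WF meets PN at L = (3/7, 0)
F = W + t·(L−W) with t = 7/6, so WF:FL = 7/6:-1/6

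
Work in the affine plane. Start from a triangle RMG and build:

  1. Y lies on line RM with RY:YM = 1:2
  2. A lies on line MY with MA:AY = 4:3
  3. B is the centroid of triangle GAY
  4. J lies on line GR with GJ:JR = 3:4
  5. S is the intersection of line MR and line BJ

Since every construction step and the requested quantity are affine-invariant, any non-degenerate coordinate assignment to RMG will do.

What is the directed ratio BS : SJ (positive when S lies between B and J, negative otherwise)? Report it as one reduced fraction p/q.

Work in coordinates with R = (0, 0), M = (1, 0), G = (0, 1).
1. Y lies on line RM with RY:YM = 1:2 ⇒ Y = (1/3, 0)
2. A lies on line MY with MA:AY = 4:3 ⇒ A = (13/21, 0)
3. B is the centroid of triangle GAY ⇒ B = (20/63, 1/3)
4. J lies on line GR with GJ:JR = 3:4 ⇒ J = (0, 4/7)
5. S is the intersection of line MR and line BJ ⇒ S = (16/21, 0)
S = B + t·(J−B) with t = -7/5, so BS:SJ = t:(1−t) = -7/5:12/5

BS:SJ = -7/12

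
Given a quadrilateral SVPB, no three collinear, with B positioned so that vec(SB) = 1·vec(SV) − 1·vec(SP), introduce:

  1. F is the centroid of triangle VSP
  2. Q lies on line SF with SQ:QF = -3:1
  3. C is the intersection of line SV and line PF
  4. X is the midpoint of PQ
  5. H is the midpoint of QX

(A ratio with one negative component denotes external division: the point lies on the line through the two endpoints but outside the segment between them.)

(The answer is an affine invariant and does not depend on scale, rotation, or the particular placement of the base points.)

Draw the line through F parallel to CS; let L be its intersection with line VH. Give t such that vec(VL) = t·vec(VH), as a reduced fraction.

t = 8/15

Assign S = (0, 0), V = (1, 0), P = (0, 1), B = (1, -1) — the answer is frame-independent, so this choice is without loss of generality.
1. F is the centroid of triangle VSP ⇒ F = (1/3, 1/3)
2. Q lies on line SF with SQ:QF = -3:1 ⇒ Q = (1/2, 1/2)
3. C is the intersection of line SV and line PF ⇒ C = (1/2, 0)
4. X is the midpoint of PQ ⇒ X = (1/4, 3/4)
5. H is the midpoint of QX ⇒ H = (3/8, 5/8)
through F parallel to CS: direction (-1/2, 0); meets VH at L = (2/3, 1/3)
L = V + t·(H−V) with t = 8/15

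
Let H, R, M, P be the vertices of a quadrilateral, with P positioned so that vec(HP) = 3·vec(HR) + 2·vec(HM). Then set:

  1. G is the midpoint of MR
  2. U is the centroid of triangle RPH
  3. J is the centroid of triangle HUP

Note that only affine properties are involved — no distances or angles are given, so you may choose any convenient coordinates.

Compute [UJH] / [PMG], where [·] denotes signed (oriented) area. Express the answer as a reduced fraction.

Set H = (0, 0), R = (1, 0), M = (0, 1), P = (3, 2); any affine frame gives the same invariant.
1. G is the midpoint of MR ⇒ G = (1/2, 1/2)
2. U is the centroid of triangle RPH ⇒ U = (4/3, 2/3)
3. J is the centroid of triangle HUP ⇒ J = (13/9, 8/9)
2·[UJH] = 2/9, 2·[PMG] = 2
[UJH]:[PMG] = 2/9:2 = 1/9

[UJH]:[PMG] = 1/9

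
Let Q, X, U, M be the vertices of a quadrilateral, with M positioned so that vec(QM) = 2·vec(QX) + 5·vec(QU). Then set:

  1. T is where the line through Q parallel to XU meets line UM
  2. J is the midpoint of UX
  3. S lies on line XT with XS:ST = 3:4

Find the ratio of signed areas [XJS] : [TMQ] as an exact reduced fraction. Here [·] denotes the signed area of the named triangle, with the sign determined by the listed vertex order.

Set Q = (0, 0), X = (1, 0), U = (0, 1), M = (2, 5); any affine frame gives the same invariant.
1. T is where the line through Q parallel to XU meets line UM ⇒ T = (-1/3, 1/3)
2. J is the midpoint of UX ⇒ J = (1/2, 1/2)
3. S lies on line XT with XS:ST = 3:4 ⇒ S = (3/7, 1/7)
2·[XJS] = 3/14, 2·[TMQ] = -7/3
[XJS]:[TMQ] = 3/14:-7/3 = -9/98

[XJS]:[TMQ] = -9/98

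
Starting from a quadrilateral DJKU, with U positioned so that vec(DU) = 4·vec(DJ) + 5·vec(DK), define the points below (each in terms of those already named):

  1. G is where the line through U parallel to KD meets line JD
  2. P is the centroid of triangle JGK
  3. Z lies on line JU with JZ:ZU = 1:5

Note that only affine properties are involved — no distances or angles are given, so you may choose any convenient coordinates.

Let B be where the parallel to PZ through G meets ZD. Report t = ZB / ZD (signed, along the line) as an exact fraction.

t = -5/4

Assign D = (0, 0), J = (1, 0), K = (0, 1), U = (4, 5) — the answer is frame-independent, so this choice is without loss of generality.
1. G is where the line through U parallel to KD meets line JD ⇒ G = (4, 0)
2. P is the centroid of triangle JGK ⇒ P = (5/3, 1/3)
3. Z lies on line JU with JZ:ZU = 1:5 ⇒ Z = (3/2, 5/6)
through G parallel to PZ: direction (-1/6, 1/2); meets ZD at B = (27/8, 15/8)
B = Z + t·(D−Z) with t = -5/4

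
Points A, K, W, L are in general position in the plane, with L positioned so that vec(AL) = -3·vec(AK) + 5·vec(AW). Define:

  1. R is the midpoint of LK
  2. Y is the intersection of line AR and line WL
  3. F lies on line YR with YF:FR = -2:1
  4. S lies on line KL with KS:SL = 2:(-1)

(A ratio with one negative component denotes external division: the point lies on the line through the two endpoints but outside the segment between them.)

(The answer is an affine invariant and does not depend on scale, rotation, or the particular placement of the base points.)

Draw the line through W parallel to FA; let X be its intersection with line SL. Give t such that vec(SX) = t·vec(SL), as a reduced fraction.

t = 17/10

Choose coordinates A = (0, 0), K = (1, 0), W = (0, 1), L = (-3, 5).
1. R is the midpoint of LK ⇒ R = (-1, 5/2)
2. Y is the intersection of line AR and line WL ⇒ Y = (-6/7, 15/7)
3. F lies on line YR with YF:FR = -2:1 ⇒ F = (-8/7, 20/7)
4. S lies on line KL with KS:SL = 2:(-1) ⇒ S = (-7, 10)
through W parallel to FA: direction (8/7, -20/7); meets SL at X = (-1/5, 3/2)
X = S + t·(L−S) with t = 17/10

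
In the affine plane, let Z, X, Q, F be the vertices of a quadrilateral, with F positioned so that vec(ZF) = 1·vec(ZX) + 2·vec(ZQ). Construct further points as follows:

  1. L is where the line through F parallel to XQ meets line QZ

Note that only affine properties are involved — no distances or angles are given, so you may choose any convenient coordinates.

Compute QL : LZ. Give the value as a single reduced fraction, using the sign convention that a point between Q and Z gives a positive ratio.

Choose coordinates Z = (0, 0), X = (1, 0), Q = (0, 1), F = (1, 2).
1. L is where the line through F parallel to XQ meets line QZ ⇒ L = (0, 3)
L = Q + t·(Z−Q) with t = -2, so QL:LZ = t:(1−t) = -2:3

QL:LZ = -2/3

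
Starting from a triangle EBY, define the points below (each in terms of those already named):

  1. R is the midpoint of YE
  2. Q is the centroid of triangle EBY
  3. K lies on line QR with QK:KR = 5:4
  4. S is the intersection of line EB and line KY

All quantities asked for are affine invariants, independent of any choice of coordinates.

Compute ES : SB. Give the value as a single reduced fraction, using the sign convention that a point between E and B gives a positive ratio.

Choose coordinates E = (0, 0), B = (1, 0), Y = (0, 1).
1. R is the midpoint of YE ⇒ R = (0, 1/2)
2. Q is the centroid of triangle EBY ⇒ Q = (1/3, 1/3)
3. K lies on line QR with QK:KR = 5:4 ⇒ K = (4/27, 23/54)
4. S is the intersection of line EB and line KY ⇒ S = (8/31, 0)
S = E + t·(B−E) with t = 8/31, so ES:SB = t:(1−t) = 8/31:23/31

ES:SB = 8/23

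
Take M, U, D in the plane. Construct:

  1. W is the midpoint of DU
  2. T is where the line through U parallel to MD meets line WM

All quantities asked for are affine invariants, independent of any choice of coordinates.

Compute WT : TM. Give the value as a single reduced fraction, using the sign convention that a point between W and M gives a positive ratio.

WT:TM = -1/2

Set M = (0, 0), U = (1, 0), D = (0, 1); any affine frame gives the same invariant.
1. W is the midpoint of DU ⇒ W = (1/2, 1/2)
2. T is where the line through U parallel to MD meets line WM ⇒ T = (1, 1)
T = W + t·(M−W) with t = -1, so WT:TM = t:(1−t) = -1:2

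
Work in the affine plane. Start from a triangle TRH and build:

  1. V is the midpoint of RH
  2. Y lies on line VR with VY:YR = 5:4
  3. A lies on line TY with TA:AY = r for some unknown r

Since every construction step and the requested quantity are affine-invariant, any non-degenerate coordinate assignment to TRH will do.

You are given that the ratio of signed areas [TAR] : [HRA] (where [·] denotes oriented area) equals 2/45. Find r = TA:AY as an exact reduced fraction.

r = 1/5

Choose coordinates T = (0, 0), R = (1, 0), H = (0, 1).
1. V is the midpoint of RH ⇒ V = (1/2, 1/2)
2. Y lies on line VR with VY:YR = 5:4 ⇒ Y = (7/9, 2/9)
3. With TA:AY = r, write λ = r/(r+1) so A = T + λ·(Y−T); A is affine-linear in λ
Every point depending on A is an affine combination of A and λ-independent points, so each such coordinate is linear in λ; the λ² term in each signed area is a multiple of (Y−T)×(Y−T) = 0, so 2·[TAR] and 2·[HRA] are each linear in λ. Evaluating at λ=0 and λ=1:
  2·[TAR] = -2/9·λ,   2·[HRA] = λ − 1
So [TAR]:[HRA] = (-2/9·λ) / (λ − 1). Setting this equal to 2/45:
  -2/9·λ = 2/45·(λ − 1)  ⇒  λ = 1/6
Then r = λ/(1−λ) = (1/6)/(5/6) = 1/5. Check: with r = 1/5, A = (7/54, 1/27) and [TAR]:[HRA] = 2/45 as required.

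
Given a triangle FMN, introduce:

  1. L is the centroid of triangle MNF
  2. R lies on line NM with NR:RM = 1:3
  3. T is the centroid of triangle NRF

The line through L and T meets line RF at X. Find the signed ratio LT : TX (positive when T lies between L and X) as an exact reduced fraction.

Assign F = (0, 0), M = (1, 0), N = (0, 1) — the answer is frame-independent, so this choice is without loss of generality.
1. L is the centroid of triangle MNF ⇒ L = (1/3, 1/3)
2. R lies on line NM with NR:RM = 1:3 ⇒ R = (1/4, 3/4)
3. T is the centroid of triangle NRF ⇒ T = (1/12, 7/12)
line LT meets RF at X = (1/6, 1/2)
T = L + t·(X−L) with t = 3/2, so LT:TX = 3/2:-1/2

LT:TX = -3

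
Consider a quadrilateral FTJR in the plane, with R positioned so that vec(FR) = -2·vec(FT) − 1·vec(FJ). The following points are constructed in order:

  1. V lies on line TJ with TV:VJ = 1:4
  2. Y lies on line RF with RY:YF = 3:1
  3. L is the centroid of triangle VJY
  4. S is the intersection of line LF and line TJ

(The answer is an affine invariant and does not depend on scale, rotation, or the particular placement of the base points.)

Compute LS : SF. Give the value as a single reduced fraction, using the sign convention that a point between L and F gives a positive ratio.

Assign F = (0, 0), T = (1, 0), J = (0, 1), R = (-2, -1) — the answer is frame-independent, so this choice is without loss of generality.
1. V lies on line TJ with TV:VJ = 1:4 ⇒ V = (4/5, 1/5)
2. Y lies on line RF with RY:YF = 3:1 ⇒ Y = (-1/2, -1/4)
3. L is the centroid of triangle VJY ⇒ L = (1/10, 19/60)
4. S is the intersection of line LF and line TJ ⇒ S = (6/25, 19/25)
S = L + t·(F−L) with t = -7/5, so LS:SF = t:(1−t) = -7/5:12/5

LS:SF = -7/12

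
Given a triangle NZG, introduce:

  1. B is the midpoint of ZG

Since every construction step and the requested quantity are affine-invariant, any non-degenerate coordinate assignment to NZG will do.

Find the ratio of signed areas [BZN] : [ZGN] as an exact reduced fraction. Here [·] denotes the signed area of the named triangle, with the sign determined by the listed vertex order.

Set N = (0, 0), Z = (1, 0), G = (0, 1); any affine frame gives the same invariant.
1. B is the midpoint of ZG ⇒ B = (1/2, 1/2)
2·[BZN] = -1/2, 2·[ZGN] = 1
[BZN]:[ZGN] = -1/2:1 = -1/2

[BZN]:[ZGN] = -1/2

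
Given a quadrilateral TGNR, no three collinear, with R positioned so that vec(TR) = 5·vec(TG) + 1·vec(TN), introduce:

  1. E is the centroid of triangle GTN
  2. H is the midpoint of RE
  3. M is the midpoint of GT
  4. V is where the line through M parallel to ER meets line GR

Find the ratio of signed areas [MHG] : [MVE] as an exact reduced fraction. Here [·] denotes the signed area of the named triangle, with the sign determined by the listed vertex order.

[MHG]:[MVE] = -4/5

Choose coordinates T = (0, 0), G = (1, 0), N = (0, 1), R = (5, 1).
1. E is the centroid of triangle GTN ⇒ E = (1/3, 1/3)
2. H is the midpoint of RE ⇒ H = (8/3, 2/3)
3. M is the midpoint of GT ⇒ M = (1/2, 0)
4. V is where the line through M parallel to ER meets line GR ⇒ V = (5/3, 1/6)
2·[MHG] = -1/3, 2·[MVE] = 5/12
[MHG]:[MVE] = -1/3:5/12 = -4/5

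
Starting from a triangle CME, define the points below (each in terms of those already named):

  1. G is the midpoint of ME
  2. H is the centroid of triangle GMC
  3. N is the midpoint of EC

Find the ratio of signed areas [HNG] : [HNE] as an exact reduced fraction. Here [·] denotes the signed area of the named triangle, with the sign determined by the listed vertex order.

Choose coordinates C = (0, 0), M = (1, 0), E = (0, 1).
1. G is the midpoint of ME ⇒ G = (1/2, 1/2)
2. H is the centroid of triangle GMC ⇒ H = (1/2, 1/6)
3. N is the midpoint of EC ⇒ N = (0, 1/2)
2·[HNG] = -1/6, 2·[HNE] = -1/4
[HNG]:[HNE] = -1/6:-1/4 = 2/3

[HNG]:[HNE] = 2/3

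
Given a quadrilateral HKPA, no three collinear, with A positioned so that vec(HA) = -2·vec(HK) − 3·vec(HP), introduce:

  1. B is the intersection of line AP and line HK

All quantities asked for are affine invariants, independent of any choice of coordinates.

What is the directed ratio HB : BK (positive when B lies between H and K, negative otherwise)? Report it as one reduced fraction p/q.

HB:BK = -1/3

Assign H = (0, 0), K = (1, 0), P = (0, 1), A = (-2, -3) — the answer is frame-independent, so this choice is without loss of generality.
1. B is the intersection of line AP and line HK ⇒ B = (-1/2, 0)
B = H + t·(K−H) with t = -1/2, so HB:BK = t:(1−t) = -1/2:3/2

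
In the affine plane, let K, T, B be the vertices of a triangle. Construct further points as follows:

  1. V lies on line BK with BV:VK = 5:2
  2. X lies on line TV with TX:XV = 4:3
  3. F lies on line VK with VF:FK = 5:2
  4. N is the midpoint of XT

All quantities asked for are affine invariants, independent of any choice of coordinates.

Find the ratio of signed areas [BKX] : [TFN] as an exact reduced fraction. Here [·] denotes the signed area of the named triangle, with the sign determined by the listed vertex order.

[BKX]:[TFN] = -147/20

Work in coordinates with K = (0, 0), T = (1, 0), B = (0, 1).
1. V lies on line BK with BV:VK = 5:2 ⇒ V = (0, 2/7)
2. X lies on line TV with TX:XV = 4:3 ⇒ X = (3/7, 8/49)
3. F lies on line VK with VF:FK = 5:2 ⇒ F = (0, 4/49)
4. N is the midpoint of XT ⇒ N = (5/7, 4/49)
2·[BKX] = 3/7, 2·[TFN] = -20/343
[BKX]:[TFN] = 3/7:-20/343 = -147/20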